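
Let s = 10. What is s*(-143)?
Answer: -1430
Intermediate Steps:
s*(-143) = 10*(-143) = -1430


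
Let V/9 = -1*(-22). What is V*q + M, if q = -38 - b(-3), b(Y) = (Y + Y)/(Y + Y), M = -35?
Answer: -7757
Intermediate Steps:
V = 198 (V = 9*(-1*(-22)) = 9*22 = 198)
b(Y) = 1 (b(Y) = (2*Y)/((2*Y)) = (2*Y)*(1/(2*Y)) = 1)
q = -39 (q = -38 - 1*1 = -38 - 1 = -39)
V*q + M = 198*(-39) - 35 = -7722 - 35 = -7757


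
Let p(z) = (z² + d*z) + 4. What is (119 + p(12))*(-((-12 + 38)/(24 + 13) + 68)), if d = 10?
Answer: -983754/37 ≈ -26588.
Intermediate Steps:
p(z) = 4 + z² + 10*z (p(z) = (z² + 10*z) + 4 = 4 + z² + 10*z)
(119 + p(12))*(-((-12 + 38)/(24 + 13) + 68)) = (119 + (4 + 12² + 10*12))*(-((-12 + 38)/(24 + 13) + 68)) = (119 + (4 + 144 + 120))*(-(26/37 + 68)) = (119 + 268)*(-(26*(1/37) + 68)) = 387*(-(26/37 + 68)) = 387*(-1*2542/37) = 387*(-2542/37) = -983754/37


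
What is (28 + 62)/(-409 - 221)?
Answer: -⅐ ≈ -0.14286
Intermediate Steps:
(28 + 62)/(-409 - 221) = 90/(-630) = 90*(-1/630) = -⅐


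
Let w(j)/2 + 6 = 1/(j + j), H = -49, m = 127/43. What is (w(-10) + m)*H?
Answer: 192717/430 ≈ 448.18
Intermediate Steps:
m = 127/43 (m = 127*(1/43) = 127/43 ≈ 2.9535)
w(j) = -12 + 1/j (w(j) = -12 + 2/(j + j) = -12 + 2/((2*j)) = -12 + 2*(1/(2*j)) = -12 + 1/j)
(w(-10) + m)*H = ((-12 + 1/(-10)) + 127/43)*(-49) = ((-12 - 1/10) + 127/43)*(-49) = (-121/10 + 127/43)*(-49) = -3933/430*(-49) = 192717/430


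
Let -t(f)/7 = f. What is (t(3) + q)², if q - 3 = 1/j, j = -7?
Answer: 16129/49 ≈ 329.16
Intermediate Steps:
t(f) = -7*f
q = 20/7 (q = 3 + 1/(-7) = 3 - ⅐ = 20/7 ≈ 2.8571)
(t(3) + q)² = (-7*3 + 20/7)² = (-21 + 20/7)² = (-127/7)² = 16129/49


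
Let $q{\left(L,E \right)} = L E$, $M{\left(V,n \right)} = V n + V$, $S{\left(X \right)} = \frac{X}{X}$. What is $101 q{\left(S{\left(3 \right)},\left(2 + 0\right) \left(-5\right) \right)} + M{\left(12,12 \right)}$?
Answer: $-854$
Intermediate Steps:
$S{\left(X \right)} = 1$
$M{\left(V,n \right)} = V + V n$
$q{\left(L,E \right)} = E L$
$101 q{\left(S{\left(3 \right)},\left(2 + 0\right) \left(-5\right) \right)} + M{\left(12,12 \right)} = 101 \left(2 + 0\right) \left(-5\right) 1 + 12 \left(1 + 12\right) = 101 \cdot 2 \left(-5\right) 1 + 12 \cdot 13 = 101 \left(\left(-10\right) 1\right) + 156 = 101 \left(-10\right) + 156 = -1010 + 156 = -854$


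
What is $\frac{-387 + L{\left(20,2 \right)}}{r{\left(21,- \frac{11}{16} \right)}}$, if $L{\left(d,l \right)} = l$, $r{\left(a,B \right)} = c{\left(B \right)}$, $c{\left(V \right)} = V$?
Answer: $560$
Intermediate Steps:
$r{\left(a,B \right)} = B$
$\frac{-387 + L{\left(20,2 \right)}}{r{\left(21,- \frac{11}{16} \right)}} = \frac{-387 + 2}{\left(-11\right) \frac{1}{16}} = - \frac{385}{\left(-11\right) \frac{1}{16}} = - \frac{385}{- \frac{11}{16}} = \left(-385\right) \left(- \frac{16}{11}\right) = 560$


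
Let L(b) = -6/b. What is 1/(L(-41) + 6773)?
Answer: 41/277699 ≈ 0.00014764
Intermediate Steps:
1/(L(-41) + 6773) = 1/(-6/(-41) + 6773) = 1/(-6*(-1/41) + 6773) = 1/(6/41 + 6773) = 1/(277699/41) = 41/277699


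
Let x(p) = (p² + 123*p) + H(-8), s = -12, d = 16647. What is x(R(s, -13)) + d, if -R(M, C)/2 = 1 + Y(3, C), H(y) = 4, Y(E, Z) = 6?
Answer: 15125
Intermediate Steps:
R(M, C) = -14 (R(M, C) = -2*(1 + 6) = -2*7 = -14)
x(p) = 4 + p² + 123*p (x(p) = (p² + 123*p) + 4 = 4 + p² + 123*p)
x(R(s, -13)) + d = (4 + (-14)² + 123*(-14)) + 16647 = (4 + 196 - 1722) + 16647 = -1522 + 16647 = 15125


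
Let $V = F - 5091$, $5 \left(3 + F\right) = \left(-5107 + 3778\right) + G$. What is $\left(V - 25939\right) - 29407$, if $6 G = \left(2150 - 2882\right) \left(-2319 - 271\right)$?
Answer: $\frac{12451}{5} \approx 2490.2$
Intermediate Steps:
$G = 315980$ ($G = \frac{\left(2150 - 2882\right) \left(-2319 - 271\right)}{6} = \frac{\left(-732\right) \left(-2590\right)}{6} = \frac{1}{6} \cdot 1895880 = 315980$)
$F = \frac{314636}{5}$ ($F = -3 + \frac{\left(-5107 + 3778\right) + 315980}{5} = -3 + \frac{-1329 + 315980}{5} = -3 + \frac{1}{5} \cdot 314651 = -3 + \frac{314651}{5} = \frac{314636}{5} \approx 62927.0$)
$V = \frac{289181}{5}$ ($V = \frac{314636}{5} - 5091 = \frac{289181}{5} \approx 57836.0$)
$\left(V - 25939\right) - 29407 = \left(\frac{289181}{5} - 25939\right) - 29407 = \frac{159486}{5} - 29407 = \frac{12451}{5}$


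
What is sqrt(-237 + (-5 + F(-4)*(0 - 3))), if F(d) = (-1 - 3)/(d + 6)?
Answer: 2*I*sqrt(59) ≈ 15.362*I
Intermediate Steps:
F(d) = -4/(6 + d)
sqrt(-237 + (-5 + F(-4)*(0 - 3))) = sqrt(-237 + (-5 + (-4/(6 - 4))*(0 - 3))) = sqrt(-237 + (-5 - 4/2*(-3))) = sqrt(-237 + (-5 - 4*1/2*(-3))) = sqrt(-237 + (-5 - 2*(-3))) = sqrt(-237 + (-5 + 6)) = sqrt(-237 + 1) = sqrt(-236) = 2*I*sqrt(59)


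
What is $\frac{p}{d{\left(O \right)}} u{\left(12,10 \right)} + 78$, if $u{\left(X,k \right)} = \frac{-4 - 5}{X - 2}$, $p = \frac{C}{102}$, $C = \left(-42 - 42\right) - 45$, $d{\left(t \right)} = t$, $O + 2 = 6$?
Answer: $\frac{106467}{1360} \approx 78.285$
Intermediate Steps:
$O = 4$ ($O = -2 + 6 = 4$)
$C = -129$ ($C = -84 - 45 = -129$)
$p = - \frac{43}{34}$ ($p = - \frac{129}{102} = \left(-129\right) \frac{1}{102} = - \frac{43}{34} \approx -1.2647$)
$u{\left(X,k \right)} = - \frac{9}{-2 + X}$
$\frac{p}{d{\left(O \right)}} u{\left(12,10 \right)} + 78 = - \frac{43}{34 \cdot 4} \left(- \frac{9}{-2 + 12}\right) + 78 = \left(- \frac{43}{34}\right) \frac{1}{4} \left(- \frac{9}{10}\right) + 78 = - \frac{43 \left(\left(-9\right) \frac{1}{10}\right)}{136} + 78 = \left(- \frac{43}{136}\right) \left(- \frac{9}{10}\right) + 78 = \frac{387}{1360} + 78 = \frac{106467}{1360}$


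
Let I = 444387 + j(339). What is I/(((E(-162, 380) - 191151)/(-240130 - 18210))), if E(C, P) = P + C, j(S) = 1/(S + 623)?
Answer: 55220213105150/91838773 ≈ 6.0127e+5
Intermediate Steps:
j(S) = 1/(623 + S)
E(C, P) = C + P
I = 427500295/962 (I = 444387 + 1/(623 + 339) = 444387 + 1/962 = 427500295/962 ≈ 4.4439e+5)
I/(((E(-162, 380) - 191151)/(-240130 - 18210))) = 427500295/(962*((((-162 + 380) - 191151)/(-240130 - 18210)))) = 427500295/(962*(((218 - 191151)/(-258340)))) = 427500295/(962*((-190933*(-1/258340)))) = 427500295/(962*(190933/258340)) = (427500295/962)*(258340/190933) = 55220213105150/91838773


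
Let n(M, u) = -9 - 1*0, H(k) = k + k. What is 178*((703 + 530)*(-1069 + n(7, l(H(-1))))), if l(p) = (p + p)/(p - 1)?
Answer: -236592972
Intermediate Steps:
H(k) = 2*k
l(p) = 2*p/(-1 + p) (l(p) = (2*p)/(-1 + p) = 2*p/(-1 + p))
n(M, u) = -9 (n(M, u) = -9 + 0 = -9)
178*((703 + 530)*(-1069 + n(7, l(H(-1))))) = 178*((703 + 530)*(-1069 - 9)) = 178*(1233*(-1078)) = 178*(-1329174) = -236592972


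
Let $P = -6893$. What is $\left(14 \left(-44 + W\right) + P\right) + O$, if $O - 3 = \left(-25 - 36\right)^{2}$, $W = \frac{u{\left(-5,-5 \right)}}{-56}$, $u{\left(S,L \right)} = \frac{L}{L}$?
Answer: $- \frac{15141}{4} \approx -3785.3$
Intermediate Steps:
$u{\left(S,L \right)} = 1$
$W = - \frac{1}{56}$ ($W = 1 \frac{1}{-56} = 1 \left(- \frac{1}{56}\right) = - \frac{1}{56} \approx -0.017857$)
$O = 3724$ ($O = 3 + \left(-25 - 36\right)^{2} = 3 + \left(-61\right)^{2} = 3 + 3721 = 3724$)
$\left(14 \left(-44 + W\right) + P\right) + O = \left(14 \left(-44 - \frac{1}{56}\right) - 6893\right) + 3724 = \left(14 \left(- \frac{2465}{56}\right) - 6893\right) + 3724 = \left(- \frac{2465}{4} - 6893\right) + 3724 = - \frac{30037}{4} + 3724 = - \frac{15141}{4}$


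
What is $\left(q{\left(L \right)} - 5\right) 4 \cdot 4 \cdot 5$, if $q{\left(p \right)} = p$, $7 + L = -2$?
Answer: $-1120$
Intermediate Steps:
$L = -9$ ($L = -7 - 2 = -9$)
$\left(q{\left(L \right)} - 5\right) 4 \cdot 4 \cdot 5 = \left(-9 - 5\right) 4 \cdot 4 \cdot 5 = \left(-14\right) 4 \cdot 4 \cdot 5 = \left(-56\right) 4 \cdot 5 = \left(-224\right) 5 = -1120$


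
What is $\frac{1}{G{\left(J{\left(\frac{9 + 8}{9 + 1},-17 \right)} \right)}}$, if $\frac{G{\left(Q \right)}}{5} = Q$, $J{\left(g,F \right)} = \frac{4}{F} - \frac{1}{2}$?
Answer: $- \frac{34}{125} \approx -0.272$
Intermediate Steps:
$J{\left(g,F \right)} = - \frac{1}{2} + \frac{4}{F}$ ($J{\left(g,F \right)} = \frac{4}{F} - \frac{1}{2} = - \frac{1}{2} + \frac{4}{F}$)
$G{\left(Q \right)} = 5 Q$
$\frac{1}{G{\left(J{\left(\frac{9 + 8}{9 + 1},-17 \right)} \right)}} = \frac{1}{5 \frac{8 - -17}{2 \left(-17\right)}} = \frac{1}{5 \cdot \frac{1}{2} \left(- \frac{1}{17}\right) \left(8 + 17\right)} = \frac{1}{5 \cdot \frac{1}{2} \left(- \frac{1}{17}\right) 25} = \frac{1}{5 \left(- \frac{25}{34}\right)} = \frac{1}{- \frac{125}{34}} = - \frac{34}{125}$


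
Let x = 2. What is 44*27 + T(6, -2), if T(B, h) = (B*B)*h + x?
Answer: 1118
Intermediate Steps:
T(B, h) = 2 + h*B² (T(B, h) = (B*B)*h + 2 = B²*h + 2 = h*B² + 2 = 2 + h*B²)
44*27 + T(6, -2) = 44*27 + (2 - 2*6²) = 1188 + (2 - 2*36) = 1188 + (2 - 72) = 1188 - 70 = 1118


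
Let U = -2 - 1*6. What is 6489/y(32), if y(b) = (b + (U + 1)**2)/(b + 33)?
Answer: 46865/9 ≈ 5207.2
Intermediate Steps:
U = -8 (U = -2 - 6 = -8)
y(b) = (49 + b)/(33 + b) (y(b) = (b + (-8 + 1)**2)/(b + 33) = (b + (-7)**2)/(33 + b) = (b + 49)/(33 + b) = (49 + b)/(33 + b))
6489/y(32) = 6489/(((49 + 32)/(33 + 32))) = 6489/((81/65)) = 6489/(((1/65)*81)) = 6489/(81/65) = 6489*(65/81) = 46865/9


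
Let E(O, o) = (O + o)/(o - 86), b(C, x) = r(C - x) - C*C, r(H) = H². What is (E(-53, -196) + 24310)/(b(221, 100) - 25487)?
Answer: -2285223/5610578 ≈ -0.40731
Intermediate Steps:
b(C, x) = (C - x)² - C² (b(C, x) = (C - x)² - C*C = (C - x)² - C²)
E(O, o) = (O + o)/(-86 + o)
(E(-53, -196) + 24310)/(b(221, 100) - 25487) = ((-53 - 196)/(-86 - 196) + 24310)/(100*(100 - 2*221) - 25487) = (-249/(-282) + 24310)/(100*(100 - 442) - 25487) = (-1/282*(-249) + 24310)/(100*(-342) - 25487) = (83/94 + 24310)/(-34200 - 25487) = (2285223/94)/(-59687) = (2285223/94)*(-1/59687) = -2285223/5610578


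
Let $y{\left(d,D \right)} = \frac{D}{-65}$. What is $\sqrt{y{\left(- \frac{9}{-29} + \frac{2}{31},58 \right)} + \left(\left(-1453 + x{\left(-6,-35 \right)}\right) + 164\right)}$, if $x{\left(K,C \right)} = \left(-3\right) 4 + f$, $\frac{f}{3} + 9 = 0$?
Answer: $\frac{i \sqrt{5614570}}{65} \approx 36.454 i$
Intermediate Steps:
$f = -27$ ($f = -27 + 3 \cdot 0 = -27 + 0 = -27$)
$y{\left(d,D \right)} = - \frac{D}{65}$ ($y{\left(d,D \right)} = D \left(- \frac{1}{65}\right) = - \frac{D}{65}$)
$x{\left(K,C \right)} = -39$ ($x{\left(K,C \right)} = \left(-3\right) 4 - 27 = -12 - 27 = -39$)
$\sqrt{y{\left(- \frac{9}{-29} + \frac{2}{31},58 \right)} + \left(\left(-1453 + x{\left(-6,-35 \right)}\right) + 164\right)} = \sqrt{\left(- \frac{1}{65}\right) 58 + \left(\left(-1453 - 39\right) + 164\right)} = \sqrt{- \frac{58}{65} + \left(-1492 + 164\right)} = \sqrt{- \frac{58}{65} - 1328} = \sqrt{- \frac{86378}{65}} = \frac{i \sqrt{5614570}}{65}$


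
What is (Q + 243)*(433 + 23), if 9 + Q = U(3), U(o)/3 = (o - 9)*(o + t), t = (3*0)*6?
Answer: 82080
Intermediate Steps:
t = 0 (t = 0*6 = 0)
U(o) = 3*o*(-9 + o) (U(o) = 3*((o - 9)*(o + 0)) = 3*((-9 + o)*o) = 3*(o*(-9 + o)) = 3*o*(-9 + o))
Q = -63 (Q = -9 + 3*3*(-9 + 3) = -9 + 3*3*(-6) = -9 - 54 = -63)
(Q + 243)*(433 + 23) = (-63 + 243)*(433 + 23) = 180*456 = 82080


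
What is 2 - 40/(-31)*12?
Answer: 542/31 ≈ 17.484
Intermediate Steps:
2 - 40/(-31)*12 = 2 - 40*(-1/31)*12 = 2 + (40/31)*12 = 2 + 480/31 = 542/31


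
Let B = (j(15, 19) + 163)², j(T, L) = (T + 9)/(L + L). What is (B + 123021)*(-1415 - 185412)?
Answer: -531733850846/19 ≈ -2.7986e+10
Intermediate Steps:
j(T, L) = (9 + T)/(2*L) (j(T, L) = (9 + T)/((2*L)) = (9 + T)*(1/(2*L)) = (9 + T)/(2*L))
B = 9665881/361 (B = ((½)*(9 + 15)/19 + 163)² = ((½)*(1/19)*24 + 163)² = (12/19 + 163)² = (3109/19)² = 9665881/361 ≈ 26775.)
(B + 123021)*(-1415 - 185412) = (9665881/361 + 123021)*(-1415 - 185412) = (54076462/361)*(-186827) = -531733850846/19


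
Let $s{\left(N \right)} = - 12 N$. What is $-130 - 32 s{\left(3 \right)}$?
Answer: $1022$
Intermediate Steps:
$-130 - 32 s{\left(3 \right)} = -130 - 32 \left(\left(-12\right) 3\right) = -130 - -1152 = -130 + 1152 = 1022$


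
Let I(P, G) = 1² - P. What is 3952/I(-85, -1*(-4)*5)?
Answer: 1976/43 ≈ 45.953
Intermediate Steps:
I(P, G) = 1 - P
3952/I(-85, -1*(-4)*5) = 3952/(1 - 1*(-85)) = 3952/(1 + 85) = 3952/86 = 3952*(1/86) = 1976/43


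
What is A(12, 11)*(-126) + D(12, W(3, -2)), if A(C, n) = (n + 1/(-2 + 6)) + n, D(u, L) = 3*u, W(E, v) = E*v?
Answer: -5535/2 ≈ -2767.5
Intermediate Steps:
A(C, n) = 1/4 + 2*n (A(C, n) = (n + 1/4) + n = (1/4 + n) + n = 1/4 + 2*n)
A(12, 11)*(-126) + D(12, W(3, -2)) = (1/4 + 2*11)*(-126) + 3*12 = (1/4 + 22)*(-126) + 36 = (89/4)*(-126) + 36 = -5607/2 + 36 = -5535/2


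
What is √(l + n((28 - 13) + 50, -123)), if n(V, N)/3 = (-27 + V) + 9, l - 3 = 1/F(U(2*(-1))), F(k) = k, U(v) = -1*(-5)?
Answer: √3605/5 ≈ 12.008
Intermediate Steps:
U(v) = 5
l = 16/5 (l = 3 + 1/5 = 3 + ⅕ = 16/5 ≈ 3.2000)
n(V, N) = -54 + 3*V (n(V, N) = 3*((-27 + V) + 9) = 3*(-18 + V) = -54 + 3*V)
√(l + n((28 - 13) + 50, -123)) = √(16/5 + (-54 + 3*((28 - 13) + 50))) = √(16/5 + (-54 + 3*(15 + 50))) = √(16/5 + (-54 + 3*65)) = √(16/5 + (-54 + 195)) = √(16/5 + 141) = √(721/5) = √3605/5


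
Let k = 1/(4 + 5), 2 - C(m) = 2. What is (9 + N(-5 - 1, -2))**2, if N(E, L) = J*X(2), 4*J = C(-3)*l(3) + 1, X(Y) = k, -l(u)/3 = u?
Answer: 105625/1296 ≈ 81.501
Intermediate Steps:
C(m) = 0 (C(m) = 2 - 1*2 = 2 - 2 = 0)
k = 1/9 ≈ 0.11111
l(u) = -3*u
X(Y) = 1/9
J = 1/4 (J = (0*(-3*3) + 1)/4 = (0*(-9) + 1)/4 = (0 + 1)/4 = (1/4)*1 = 1/4 ≈ 0.25000)
N(E, L) = 1/36 (N(E, L) = (1/4)*(1/9) = 1/36)
(9 + N(-5 - 1, -2))**2 = (9 + 1/36)**2 = (325/36)**2 = 105625/1296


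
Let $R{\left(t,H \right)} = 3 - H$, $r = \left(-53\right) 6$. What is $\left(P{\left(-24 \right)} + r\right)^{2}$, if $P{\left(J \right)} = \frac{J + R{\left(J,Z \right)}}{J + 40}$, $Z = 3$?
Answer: $\frac{408321}{4} \approx 1.0208 \cdot 10^{5}$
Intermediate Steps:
$r = -318$
$P{\left(J \right)} = \frac{J}{40 + J}$ ($P{\left(J \right)} = \frac{J + \left(3 - 3\right)}{J + 40} = \frac{J + \left(3 - 3\right)}{40 + J} = \frac{J + 0}{40 + J} = \frac{J}{40 + J}$)
$\left(P{\left(-24 \right)} + r\right)^{2} = \left(- \frac{24}{40 - 24} - 318\right)^{2} = \left(- \frac{24}{16} - 318\right)^{2} = \left(\left(-24\right) \frac{1}{16} - 318\right)^{2} = \left(- \frac{3}{2} - 318\right)^{2} = \left(- \frac{639}{2}\right)^{2} = \frac{408321}{4}$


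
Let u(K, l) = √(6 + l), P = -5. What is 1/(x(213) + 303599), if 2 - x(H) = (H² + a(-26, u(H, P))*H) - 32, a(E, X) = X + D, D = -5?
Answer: 1/259116 ≈ 3.8593e-6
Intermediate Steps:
a(E, X) = -5 + X (a(E, X) = X - 5 = -5 + X)
x(H) = 34 - H² + 4*H (x(H) = 2 - ((H² + (-5 + √(6 - 5))*H) - 32) = 2 - ((H² + (-5 + √1)*H) - 32) = 2 - ((H² + (-5 + 1)*H) - 32) = 2 - ((H² - 4*H) - 32) = 2 - (-32 + H² - 4*H) = 2 + (32 - H² + 4*H) = 34 - H² + 4*H)
1/(x(213) + 303599) = 1/((34 - 1*213² + 4*213) + 303599) = 1/((34 - 1*45369 + 852) + 303599) = 1/((34 - 45369 + 852) + 303599) = 1/(-44483 + 303599) = 1/259116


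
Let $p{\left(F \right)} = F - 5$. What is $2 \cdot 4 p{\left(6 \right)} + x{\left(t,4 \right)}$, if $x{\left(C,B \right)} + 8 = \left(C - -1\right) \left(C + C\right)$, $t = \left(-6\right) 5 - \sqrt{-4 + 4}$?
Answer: $1740$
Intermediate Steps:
$p{\left(F \right)} = -5 + F$ ($p{\left(F \right)} = F - 5 = -5 + F$)
$t = -30$ ($t = -30 - \sqrt{0} = -30 - 0 = -30 + 0 = -30$)
$x{\left(C,B \right)} = -8 + 2 C \left(1 + C\right)$ ($x{\left(C,B \right)} = -8 + \left(C - -1\right) \left(C + C\right) = -8 + \left(C + 1\right) 2 C = -8 + \left(1 + C\right) 2 C = -8 + 2 C \left(1 + C\right)$)
$2 \cdot 4 p{\left(6 \right)} + x{\left(t,4 \right)} = 2 \cdot 4 \left(-5 + 6\right) + \left(-8 + 2 \left(-30\right) + 2 \left(-30\right)^{2}\right) = 8 \cdot 1 - -1732 = 8 - -1732 = 8 + 1732 = 1740$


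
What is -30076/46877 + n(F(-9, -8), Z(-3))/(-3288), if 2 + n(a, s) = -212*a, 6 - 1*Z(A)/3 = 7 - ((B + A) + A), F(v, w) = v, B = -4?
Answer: -94118725/77065788 ≈ -1.2213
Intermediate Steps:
Z(A) = -15 + 6*A (Z(A) = 18 - 3*(7 - ((-4 + A) + A)) = 18 - 3*(7 - (-4 + 2*A)) = 18 - 3*(7 + (4 - 2*A)) = 18 - 3*(11 - 2*A) = 18 + (-33 + 6*A) = -15 + 6*A)
n(a, s) = -2 - 212*a
-30076/46877 + n(F(-9, -8), Z(-3))/(-3288) = -30076/46877 + (-2 - 212*(-9))/(-3288) = -30076*1/46877 + (-2 + 1908)*(-1/3288) = -30076/46877 + 1906*(-1/3288) = -30076/46877 - 953/1644 = -94118725/77065788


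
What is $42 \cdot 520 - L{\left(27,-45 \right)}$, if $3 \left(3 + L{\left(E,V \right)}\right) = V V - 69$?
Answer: $21191$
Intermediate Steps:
$L{\left(E,V \right)} = -26 + \frac{V^{2}}{3}$ ($L{\left(E,V \right)} = -3 + \frac{V V - 69}{3} = -3 + \frac{V^{2} - 69}{3} = -3 + \frac{-69 + V^{2}}{3} = -3 + \left(-23 + \frac{V^{2}}{3}\right) = -26 + \frac{V^{2}}{3}$)
$42 \cdot 520 - L{\left(27,-45 \right)} = 42 \cdot 520 - \left(-26 + \frac{\left(-45\right)^{2}}{3}\right) = 21840 - \left(-26 + \frac{1}{3} \cdot 2025\right) = 21840 - \left(-26 + 675\right) = 21840 - 649 = 21191$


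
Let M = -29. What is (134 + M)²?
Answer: 11025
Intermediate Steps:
(134 + M)² = (134 - 29)² = 105² = 11025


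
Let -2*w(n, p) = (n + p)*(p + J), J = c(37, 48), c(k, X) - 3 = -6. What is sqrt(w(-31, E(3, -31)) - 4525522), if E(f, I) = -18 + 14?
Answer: I*sqrt(18102578)/2 ≈ 2127.4*I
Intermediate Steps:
c(k, X) = -3 (c(k, X) = 3 - 6 = -3)
E(f, I) = -4
J = -3
w(n, p) = -(-3 + p)*(n + p)/2 (w(n, p) = -(n + p)*(p - 3)/2 = -(n + p)*(-3 + p)/2 = -(-3 + p)*(n + p)/2)
sqrt(w(-31, E(3, -31)) - 4525522) = sqrt((-1/2*(-4)**2 + (3/2)*(-31) + (3/2)*(-4) - 1/2*(-31)*(-4)) - 4525522) = sqrt((-1/2*16 - 93/2 - 6 - 62) - 4525522) = sqrt((-8 - 93/2 - 6 - 62) - 4525522) = sqrt(-245/2 - 4525522) = sqrt(-9051289/2) = I*sqrt(18102578)/2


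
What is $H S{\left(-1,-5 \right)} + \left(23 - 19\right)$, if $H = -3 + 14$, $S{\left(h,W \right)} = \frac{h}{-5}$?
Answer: $\frac{31}{5} \approx 6.2$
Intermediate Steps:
$S{\left(h,W \right)} = - \frac{h}{5}$ ($S{\left(h,W \right)} = h \left(- \frac{1}{5}\right) = - \frac{h}{5}$)
$H = 11$
$H S{\left(-1,-5 \right)} + \left(23 - 19\right) = 11 \left(\left(- \frac{1}{5}\right) \left(-1\right)\right) + \left(23 - 19\right) = 11 \cdot \frac{1}{5} + \left(23 - 19\right) = \frac{11}{5} + 4 = \frac{31}{5}$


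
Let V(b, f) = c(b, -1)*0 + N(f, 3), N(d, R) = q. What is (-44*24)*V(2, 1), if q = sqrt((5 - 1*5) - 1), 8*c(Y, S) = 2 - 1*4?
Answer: -1056*I ≈ -1056.0*I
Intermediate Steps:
c(Y, S) = -1/4 (c(Y, S) = (2 - 1*4)/8 = (2 - 4)/8 = (1/8)*(-2) = -1/4)
q = I (q = sqrt((5 - 5) - 1) = sqrt(0 - 1) = sqrt(-1) = I ≈ 1.0*I)
N(d, R) = I
V(b, f) = I (V(b, f) = -1/4*0 + I = 0 + I = I)
(-44*24)*V(2, 1) = (-44*24)*I = -1056*I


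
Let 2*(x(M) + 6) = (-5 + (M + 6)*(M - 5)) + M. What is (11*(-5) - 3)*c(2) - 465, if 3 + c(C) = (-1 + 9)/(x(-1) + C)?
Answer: -2969/11 ≈ -269.91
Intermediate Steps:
x(M) = -17/2 + M/2 + (-5 + M)*(6 + M)/2 (x(M) = -6 + ((-5 + (M + 6)*(M - 5)) + M)/2 = -6 + ((-5 + (6 + M)*(-5 + M)) + M)/2 = -6 + ((-5 + (-5 + M)*(6 + M)) + M)/2 = -6 + (-5 + M + (-5 + M)*(6 + M))/2 = -6 + (-5/2 + M/2 + (-5 + M)*(6 + M)/2) = -17/2 + M/2 + (-5 + M)*(6 + M)/2)
c(C) = -3 + 8/(-24 + C) (c(C) = -3 + (-1 + 9)/((-47/2 - 1 + (½)*(-1)²) + C) = -3 + 8/((-47/2 - 1 + (½)*1) + C) = -3 + 8/((-47/2 - 1 + ½) + C) = -3 + 8/(-24 + C))
(11*(-5) - 3)*c(2) - 465 = (11*(-5) - 3)*((80 - 3*2)/(-24 + 2)) - 465 = (-55 - 3)*((80 - 6)/(-22)) - 465 = -(-29)*74/11 - 465 = -58*(-37/11) - 465 = 2146/11 - 465 = -2969/11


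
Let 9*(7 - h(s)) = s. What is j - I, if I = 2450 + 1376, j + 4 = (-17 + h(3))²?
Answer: -33509/9 ≈ -3723.2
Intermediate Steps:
h(s) = 7 - s/9
j = 925/9 (j = -4 + (-17 + (7 - ⅑*3))² = -4 + (-17 + (7 - ⅓))² = -4 + (-17 + 20/3)² = -4 + (-31/3)² = -4 + 961/9 = 925/9 ≈ 102.78)
I = 3826
j - I = 925/9 - 1*3826 = 925/9 - 3826 = -33509/9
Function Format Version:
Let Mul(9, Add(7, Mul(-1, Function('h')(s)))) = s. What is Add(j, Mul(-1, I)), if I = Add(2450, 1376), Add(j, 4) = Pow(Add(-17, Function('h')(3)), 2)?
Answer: Rational(-33509, 9) ≈ -3723.2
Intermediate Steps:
Function('h')(s) = Add(7, Mul(Rational(-1, 9), s))
j = Rational(925, 9) (j = Add(-4, Pow(Add(-17, Add(7, Mul(Rational(-1, 9), 3))), 2)) = Add(-4, Pow(Add(-17, Add(7, Rational(-1, 3))), 2)) = Add(-4, Pow(Add(-17, Rational(20, 3)), 2)) = Add(-4, Pow(Rational(-31, 3), 2)) = Add(-4, Rational(961, 9)) = Rational(925, 9) ≈ 102.78)
I = 3826
Add(j, Mul(-1, I)) = Add(Rational(925, 9), Mul(-1, 3826)) = Add(Rational(925, 9), -3826) = Rational(-33509, 9)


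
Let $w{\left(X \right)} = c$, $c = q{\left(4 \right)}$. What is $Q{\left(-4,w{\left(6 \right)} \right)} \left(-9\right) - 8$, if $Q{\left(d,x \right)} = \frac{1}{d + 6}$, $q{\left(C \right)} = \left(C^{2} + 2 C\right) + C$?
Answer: $- \frac{25}{2} \approx -12.5$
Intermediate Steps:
$q{\left(C \right)} = C^{2} + 3 C$
$c = 28$ ($c = 4 \left(3 + 4\right) = 4 \cdot 7 = 28$)
$w{\left(X \right)} = 28$
$Q{\left(d,x \right)} = \frac{1}{6 + d}$
$Q{\left(-4,w{\left(6 \right)} \right)} \left(-9\right) - 8 = \frac{1}{6 - 4} \left(-9\right) - 8 = \frac{1}{2} \left(-9\right) - 8 = - \frac{9}{2} - 8 = - \frac{25}{2}$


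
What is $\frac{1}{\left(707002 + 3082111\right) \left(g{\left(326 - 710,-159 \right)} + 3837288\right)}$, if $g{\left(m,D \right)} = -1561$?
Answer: $\frac{1}{14534003040151} \approx 6.8804 \cdot 10^{-14}$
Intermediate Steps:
$\frac{1}{\left(707002 + 3082111\right) \left(g{\left(326 - 710,-159 \right)} + 3837288\right)} = \frac{1}{\left(707002 + 3082111\right) \left(-1561 + 3837288\right)} = \frac{1}{3789113 \cdot 3835727} = \frac{1}{14534003040151}$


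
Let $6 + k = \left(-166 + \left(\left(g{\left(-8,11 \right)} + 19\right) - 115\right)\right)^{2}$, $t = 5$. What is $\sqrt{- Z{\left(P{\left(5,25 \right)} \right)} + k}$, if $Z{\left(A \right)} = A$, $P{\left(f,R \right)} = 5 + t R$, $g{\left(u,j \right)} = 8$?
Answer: $2 \sqrt{16095} \approx 253.73$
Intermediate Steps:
$P{\left(f,R \right)} = 5 + 5 R$
$k = 64510$ ($k = -6 + \left(-166 + \left(\left(8 + 19\right) - 115\right)\right)^{2} = -6 + \left(-166 + \left(27 - 115\right)\right)^{2} = -6 + \left(-166 - 88\right)^{2} = -6 + \left(-254\right)^{2} = -6 + 64516 = 64510$)
$\sqrt{- Z{\left(P{\left(5,25 \right)} \right)} + k} = \sqrt{- (5 + 5 \cdot 25) + 64510} = \sqrt{- (5 + 125) + 64510} = \sqrt{\left(-1\right) 130 + 64510} = \sqrt{-130 + 64510} = \sqrt{64380} = 2 \sqrt{16095}$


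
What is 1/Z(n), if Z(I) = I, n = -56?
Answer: -1/56 ≈ -0.017857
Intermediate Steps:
1/Z(n) = 1/(-56) = -1/56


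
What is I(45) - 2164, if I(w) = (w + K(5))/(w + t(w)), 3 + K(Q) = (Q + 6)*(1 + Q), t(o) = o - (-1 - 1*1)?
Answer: -49745/23 ≈ -2162.8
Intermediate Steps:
t(o) = 2 + o (t(o) = o - (-1 - 1) = o - 1*(-2) = o + 2 = 2 + o)
K(Q) = -3 + (1 + Q)*(6 + Q) (K(Q) = -3 + (Q + 6)*(1 + Q) = -3 + (6 + Q)*(1 + Q) = -3 + (1 + Q)*(6 + Q))
I(w) = (63 + w)/(2 + 2*w) (I(w) = (w + (3 + 5² + 7*5))/(w + (2 + w)) = (w + (3 + 25 + 35))/(2 + 2*w) = (w + 63)/(2 + 2*w) = (63 + w)/(2 + 2*w))
I(45) - 2164 = (63 + 45)/(2*(1 + 45)) - 2164 = (½)*108/46 - 2164 = (½)*(1/46)*108 - 2164 = 27/23 - 2164 = -49745/23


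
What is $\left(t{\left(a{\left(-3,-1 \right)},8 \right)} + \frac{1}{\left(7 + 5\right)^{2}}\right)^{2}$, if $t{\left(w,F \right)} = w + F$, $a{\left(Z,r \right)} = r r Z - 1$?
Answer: $\frac{332929}{20736} \approx 16.056$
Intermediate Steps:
$a{\left(Z,r \right)} = -1 + Z r^{2}$ ($a{\left(Z,r \right)} = r^{2} Z - 1 = Z r^{2} - 1 = -1 + Z r^{2}$)
$t{\left(w,F \right)} = F + w$
$\left(t{\left(a{\left(-3,-1 \right)},8 \right)} + \frac{1}{\left(7 + 5\right)^{2}}\right)^{2} = \left(\left(8 - \left(1 + 3 \left(-1\right)^{2}\right)\right) + \frac{1}{\left(7 + 5\right)^{2}}\right)^{2} = \left(\left(8 - 4\right) + \frac{1}{12^{2}}\right)^{2} = \left(\left(8 - 4\right) + \frac{1}{144}\right)^{2} = \left(4 + \frac{1}{144}\right)^{2} = \left(\frac{577}{144}\right)^{2} = \frac{332929}{20736}$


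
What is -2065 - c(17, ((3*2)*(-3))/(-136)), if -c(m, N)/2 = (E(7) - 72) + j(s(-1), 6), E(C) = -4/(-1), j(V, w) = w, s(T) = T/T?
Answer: -2189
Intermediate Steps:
s(T) = 1
E(C) = 4 (E(C) = -4*(-1) = 4)
c(m, N) = 124 (c(m, N) = -2*((4 - 72) + 6) = -2*(-68 + 6) = -2*(-62) = 124)
-2065 - c(17, ((3*2)*(-3))/(-136)) = -2065 - 1*124 = -2065 - 124 = -2189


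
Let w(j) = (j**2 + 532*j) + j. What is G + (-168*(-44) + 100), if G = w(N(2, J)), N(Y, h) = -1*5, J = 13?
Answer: 4852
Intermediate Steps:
N(Y, h) = -5
w(j) = j**2 + 533*j
G = -2640 (G = -5*(533 - 5) = -5*528 = -2640)
G + (-168*(-44) + 100) = -2640 + (-168*(-44) + 100) = -2640 + (7392 + 100) = -2640 + 7492 = 4852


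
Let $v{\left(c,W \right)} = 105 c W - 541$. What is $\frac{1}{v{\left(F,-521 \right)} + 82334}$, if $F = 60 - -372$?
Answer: $- \frac{1}{23550767} \approx -4.2461 \cdot 10^{-8}$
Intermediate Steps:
$F = 432$ ($F = 60 + 372 = 432$)
$v{\left(c,W \right)} = -541 + 105 W c$ ($v{\left(c,W \right)} = 105 W c - 541 = -541 + 105 W c$)
$\frac{1}{v{\left(F,-521 \right)} + 82334} = \frac{1}{\left(-541 + 105 \left(-521\right) 432\right) + 82334} = \frac{1}{\left(-541 - 23632560\right) + 82334} = \frac{1}{-23633101 + 82334} = \frac{1}{-23550767} = - \frac{1}{23550767}$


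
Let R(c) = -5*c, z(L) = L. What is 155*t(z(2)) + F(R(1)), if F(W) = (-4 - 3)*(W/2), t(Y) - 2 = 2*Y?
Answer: 1895/2 ≈ 947.50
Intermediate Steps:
t(Y) = 2 + 2*Y
F(W) = -7*W/2
155*t(z(2)) + F(R(1)) = 155*(2 + 2*2) - (-35)/2 = 155*(2 + 4) - 7/2*(-5) = 155*6 + 35/2 = 930 + 35/2 = 1895/2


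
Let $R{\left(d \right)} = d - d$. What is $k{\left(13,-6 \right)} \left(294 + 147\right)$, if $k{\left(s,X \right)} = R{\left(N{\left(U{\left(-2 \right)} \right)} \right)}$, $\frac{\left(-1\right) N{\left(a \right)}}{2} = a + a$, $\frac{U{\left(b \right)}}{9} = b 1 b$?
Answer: $0$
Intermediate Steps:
$U{\left(b \right)} = 9 b^{2}$ ($U{\left(b \right)} = 9 b 1 b = 9 b b = 9 b^{2}$)
$N{\left(a \right)} = - 4 a$ ($N{\left(a \right)} = - 2 \left(a + a\right) = - 2 \cdot 2 a = - 4 a$)
$R{\left(d \right)} = 0$
$k{\left(s,X \right)} = 0$
$k{\left(13,-6 \right)} \left(294 + 147\right) = 0 \left(294 + 147\right) = 0 \cdot 441 = 0$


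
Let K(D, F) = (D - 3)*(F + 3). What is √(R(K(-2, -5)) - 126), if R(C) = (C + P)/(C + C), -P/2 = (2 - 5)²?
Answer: 2*I*√790/5 ≈ 11.243*I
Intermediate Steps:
P = -18 (P = -2*(2 - 5)² = -2*(-3)² = -2*9 = -18)
K(D, F) = (-3 + D)*(3 + F)
R(C) = (-18 + C)/(2*C) (R(C) = (C - 18)/(C + C) = (-18 + C)/((2*C)) = (-18 + C)*(1/(2*C)) = (-18 + C)/(2*C))
√(R(K(-2, -5)) - 126) = √((-18 + (-9 - 3*(-5) + 3*(-2) - 2*(-5)))/(2*(-9 - 3*(-5) + 3*(-2) - 2*(-5))) - 126) = √((-18 + (-9 + 15 - 6 + 10))/(2*(-9 + 15 - 6 + 10)) - 126) = √((½)*(-18 + 10)/10 - 126) = √((½)*(⅒)*(-8) - 126) = √(-⅖ - 126) = √(-632/5) = 2*I*√790/5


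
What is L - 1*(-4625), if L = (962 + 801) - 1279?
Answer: 5109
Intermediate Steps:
L = 484 (L = 1763 - 1279 = 484)
L - 1*(-4625) = 484 - 1*(-4625) = 484 + 4625 = 5109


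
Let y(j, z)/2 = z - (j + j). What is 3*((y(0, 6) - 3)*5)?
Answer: 135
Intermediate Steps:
y(j, z) = -4*j + 2*z (y(j, z) = 2*(z - (j + j)) = 2*(z - 2*j) = -4*j + 2*z)
3*((y(0, 6) - 3)*5) = 3*(((-4*0 + 2*6) - 3)*5) = 3*(((0 + 12) - 3)*5) = 3*((12 - 3)*5) = 3*(9*5) = 3*45 = 135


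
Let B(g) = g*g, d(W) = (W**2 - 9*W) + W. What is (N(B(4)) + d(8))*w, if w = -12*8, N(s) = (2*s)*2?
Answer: -6144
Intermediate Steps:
d(W) = W**2 - 8*W
B(g) = g**2
N(s) = 4*s
w = -96
(N(B(4)) + d(8))*w = (4*4**2 + 8*(-8 + 8))*(-96) = (4*16 + 8*0)*(-96) = (64 + 0)*(-96) = 64*(-96) = -6144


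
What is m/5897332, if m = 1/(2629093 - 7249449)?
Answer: -1/27247773290192 ≈ -3.6700e-14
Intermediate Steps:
m = -1/4620356 (m = 1/(-4620356) = -1/4620356 ≈ -2.1643e-7)
m/5897332 = -1/4620356/5897332 = -1/4620356*1/5897332 = -1/27247773290192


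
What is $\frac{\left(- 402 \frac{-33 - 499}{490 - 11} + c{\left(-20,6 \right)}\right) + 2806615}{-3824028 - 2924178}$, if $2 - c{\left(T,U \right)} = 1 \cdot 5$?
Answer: $- \frac{672290506}{1616195337} \approx -0.41597$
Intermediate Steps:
$c{\left(T,U \right)} = -3$ ($c{\left(T,U \right)} = 2 - 1 \cdot 5 = 2 - 5 = -3$)
$\frac{\left(- 402 \frac{-33 - 499}{490 - 11} + c{\left(-20,6 \right)}\right) + 2806615}{-3824028 - 2924178} = \frac{\left(- 402 \frac{-33 - 499}{490 - 11} - 3\right) + 2806615}{-3824028 - 2924178} = \frac{\left(- 402 \left(- \frac{532}{479}\right) - 3\right) + 2806615}{-6748206} = \left(\left(- 402 \left(\left(-532\right) \frac{1}{479}\right) - 3\right) + 2806615\right) \left(- \frac{1}{6748206}\right) = \left(\left(\left(-402\right) \left(- \frac{532}{479}\right) - 3\right) + 2806615\right) \left(- \frac{1}{6748206}\right) = \left(\left(\frac{213864}{479} - 3\right) + 2806615\right) \left(- \frac{1}{6748206}\right) = \left(\frac{212427}{479} + 2806615\right) \left(- \frac{1}{6748206}\right) = \frac{1344581012}{479} \left(- \frac{1}{6748206}\right) = - \frac{672290506}{1616195337}$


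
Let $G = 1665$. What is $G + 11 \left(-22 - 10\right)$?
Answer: $1313$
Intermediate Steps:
$G + 11 \left(-22 - 10\right) = 1665 + 11 \left(-22 - 10\right) = 1665 + 11 \left(-32\right) = 1665 - 352 = 1313$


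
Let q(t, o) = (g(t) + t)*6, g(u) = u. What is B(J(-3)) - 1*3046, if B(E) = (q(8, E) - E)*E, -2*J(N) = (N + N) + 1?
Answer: -11249/4 ≈ -2812.3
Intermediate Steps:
J(N) = -½ - N (J(N) = -((N + N) + 1)/2 = -(2*N + 1)/2 = -(1 + 2*N)/2 = -½ - N)
q(t, o) = 12*t (q(t, o) = (t + t)*6 = (2*t)*6 = 12*t)
B(E) = E*(96 - E) (B(E) = (12*8 - E)*E = (96 - E)*E = E*(96 - E))
B(J(-3)) - 1*3046 = (-½ - 1*(-3))*(96 - (-½ - 1*(-3))) - 1*3046 = (-½ + 3)*(96 - (-½ + 3)) - 3046 = 5*(96 - 1*5/2)/2 - 3046 = 5*(96 - 5/2)/2 - 3046 = (5/2)*(187/2) - 3046 = 935/4 - 3046 = -11249/4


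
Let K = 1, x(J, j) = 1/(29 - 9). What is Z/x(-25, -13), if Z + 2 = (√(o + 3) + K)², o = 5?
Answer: 140 + 80*√2 ≈ 253.14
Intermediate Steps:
x(J, j) = 1/20
Z = -2 + (1 + 2*√2)² (Z = -2 + (√(5 + 3) + 1)² = -2 + (√8 + 1)² = -2 + (2*√2 + 1)² = -2 + (1 + 2*√2)² ≈ 12.657)
Z/x(-25, -13) = (7 + 4*√2)/(1/20) = (7 + 4*√2)*20 = 140 + 80*√2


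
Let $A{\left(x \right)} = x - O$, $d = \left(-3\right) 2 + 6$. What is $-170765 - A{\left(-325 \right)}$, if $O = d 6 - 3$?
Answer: $-170443$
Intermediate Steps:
$d = 0$ ($d = -6 + 6 = 0$)
$O = -3$ ($O = 0 \cdot 6 - 3 = 0 - 3 = -3$)
$A{\left(x \right)} = 3 + x$ ($A{\left(x \right)} = x - -3 = x + 3 = 3 + x$)
$-170765 - A{\left(-325 \right)} = -170765 - \left(3 - 325\right) = -170765 - -322 = -170765 + 322 = -170443$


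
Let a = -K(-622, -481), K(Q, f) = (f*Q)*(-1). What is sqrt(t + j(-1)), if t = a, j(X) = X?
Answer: sqrt(299181) ≈ 546.97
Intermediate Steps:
K(Q, f) = -Q*f (K(Q, f) = (Q*f)*(-1) = -Q*f)
a = 299182 (a = -(-1)*(-622)*(-481) = -1*(-299182) = 299182)
t = 299182
sqrt(t + j(-1)) = sqrt(299182 - 1) = sqrt(299181)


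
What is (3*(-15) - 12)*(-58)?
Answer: 3306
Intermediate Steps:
(3*(-15) - 12)*(-58) = (-45 - 12)*(-58) = -57*(-58) = 3306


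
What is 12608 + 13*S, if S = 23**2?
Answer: 19485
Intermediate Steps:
S = 529
12608 + 13*S = 12608 + 13*529 = 12608 + 6877 = 19485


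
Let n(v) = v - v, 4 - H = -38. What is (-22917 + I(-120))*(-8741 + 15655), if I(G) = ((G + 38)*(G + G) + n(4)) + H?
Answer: -22090230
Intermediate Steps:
H = 42 (H = 4 - 1*(-38) = 4 + 38 = 42)
n(v) = 0
I(G) = 42 + 2*G*(38 + G) (I(G) = ((G + 38)*(G + G) + 0) + 42 = ((38 + G)*(2*G) + 0) + 42 = (2*G*(38 + G) + 0) + 42 = 2*G*(38 + G) + 42 = 42 + 2*G*(38 + G))
(-22917 + I(-120))*(-8741 + 15655) = (-22917 + (42 + 2*(-120)² + 76*(-120)))*(-8741 + 15655) = (-22917 + (42 + 2*14400 - 9120))*6914 = (-22917 + (42 + 28800 - 9120))*6914 = (-22917 + 19722)*6914 = -3195*6914 = -22090230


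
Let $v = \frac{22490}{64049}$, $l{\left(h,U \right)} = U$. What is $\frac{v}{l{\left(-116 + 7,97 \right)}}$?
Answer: $\frac{22490}{6212753} \approx 0.00362$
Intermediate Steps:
$v = \frac{22490}{64049}$ ($v = 22490 \cdot \frac{1}{64049} = \frac{22490}{64049} \approx 0.35114$)
$\frac{v}{l{\left(-116 + 7,97 \right)}} = \frac{22490}{64049 \cdot 97} = \frac{22490}{64049} \cdot \frac{1}{97} = \frac{22490}{6212753}$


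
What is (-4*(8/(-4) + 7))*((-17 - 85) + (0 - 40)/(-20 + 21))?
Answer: 2840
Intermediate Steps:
(-4*(8/(-4) + 7))*((-17 - 85) + (0 - 40)/(-20 + 21)) = (-4*(8*(-1/4) + 7))*(-102 - 40/1) = (-4*(-2 + 7))*(-102 - 40*1) = (-4*5)*(-102 - 40) = -20*(-142) = 2840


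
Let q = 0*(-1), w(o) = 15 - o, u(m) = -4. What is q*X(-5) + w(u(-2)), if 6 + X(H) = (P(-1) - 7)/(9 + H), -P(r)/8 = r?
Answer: 19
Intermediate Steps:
P(r) = -8*r
q = 0
X(H) = -6 + 1/(9 + H) (X(H) = -6 + (-8*(-1) - 7)/(9 + H) = -6 + (8 - 7)/(9 + H) = -6 + 1/(9 + H))
q*X(-5) + w(u(-2)) = 0*((-53 - 6*(-5))/(9 - 5)) + (15 - 1*(-4)) = 0*((-53 + 30)/4) + (15 + 4) = 0*((¼)*(-23)) + 19 = 0*(-23/4) + 19 = 0 + 19 = 19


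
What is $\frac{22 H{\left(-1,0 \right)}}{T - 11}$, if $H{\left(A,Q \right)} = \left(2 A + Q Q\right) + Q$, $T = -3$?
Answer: $\frac{22}{7} \approx 3.1429$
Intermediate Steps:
$H{\left(A,Q \right)} = Q + Q^{2} + 2 A$ ($H{\left(A,Q \right)} = \left(2 A + Q^{2}\right) + Q = \left(Q^{2} + 2 A\right) + Q = Q + Q^{2} + 2 A$)
$\frac{22 H{\left(-1,0 \right)}}{T - 11} = \frac{22 \left(0 + 0^{2} + 2 \left(-1\right)\right)}{-3 - 11} = \frac{22 \left(0 + 0 - 2\right)}{-14} = 22 \left(-2\right) \left(- \frac{1}{14}\right) = \left(-44\right) \left(- \frac{1}{14}\right) = \frac{22}{7}$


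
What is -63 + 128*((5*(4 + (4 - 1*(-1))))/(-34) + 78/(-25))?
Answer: -268503/425 ≈ -631.77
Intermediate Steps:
-63 + 128*((5*(4 + (4 - 1*(-1))))/(-34) + 78/(-25)) = -63 + 128*((5*(4 + (4 + 1)))*(-1/34) + 78*(-1/25)) = -63 + 128*((5*(4 + 5))*(-1/34) - 78/25) = -63 + 128*((5*9)*(-1/34) - 78/25) = -63 + 128*(45*(-1/34) - 78/25) = -63 + 128*(-45/34 - 78/25) = -63 + 128*(-3777/850) = -63 - 241728/425 = -268503/425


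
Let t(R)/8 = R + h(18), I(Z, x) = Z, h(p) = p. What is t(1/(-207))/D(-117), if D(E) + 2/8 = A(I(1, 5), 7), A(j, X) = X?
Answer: 119200/5589 ≈ 21.328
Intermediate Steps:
t(R) = 144 + 8*R (t(R) = 8*(R + 18) = 8*(18 + R) = 144 + 8*R)
D(E) = 27/4 (D(E) = -¼ + 7 = 27/4)
t(1/(-207))/D(-117) = (144 + 8/(-207))/(27/4) = (144 + 8*(-1/207))*(4/27) = (144 - 8/207)*(4/27) = (29800/207)*(4/27) = 119200/5589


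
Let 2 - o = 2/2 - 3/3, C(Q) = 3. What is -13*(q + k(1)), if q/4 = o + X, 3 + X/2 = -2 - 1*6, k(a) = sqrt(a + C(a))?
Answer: 1014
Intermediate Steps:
o = 2 (o = 2 - (2/2 - 3/3) = 2 - (2*(1/2) - 3*1/3) = 2 - (1 - 1) = 2 - 1*0 = 2 + 0 = 2)
k(a) = sqrt(3 + a) (k(a) = sqrt(a + 3) = sqrt(3 + a))
X = -22 (X = -6 + 2*(-2 - 1*6) = -6 + 2*(-2 - 6) = -6 + 2*(-8) = -6 - 16 = -22)
q = -80 (q = 4*(2 - 22) = 4*(-20) = -80)
-13*(q + k(1)) = -13*(-80 + sqrt(3 + 1)) = -13*(-80 + sqrt(4)) = -13*(-80 + 2) = -13*(-78) = 1014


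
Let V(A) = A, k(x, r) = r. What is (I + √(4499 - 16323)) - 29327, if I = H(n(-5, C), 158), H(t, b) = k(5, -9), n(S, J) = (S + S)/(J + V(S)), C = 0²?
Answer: -29336 + 4*I*√739 ≈ -29336.0 + 108.74*I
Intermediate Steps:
C = 0
n(S, J) = 2*S/(J + S) (n(S, J) = (S + S)/(J + S) = (2*S)/(J + S) = 2*S/(J + S))
H(t, b) = -9
I = -9
(I + √(4499 - 16323)) - 29327 = (-9 + √(4499 - 16323)) - 29327 = (-9 + √(-11824)) - 29327 = (-9 + 4*I*√739) - 29327 = -29336 + 4*I*√739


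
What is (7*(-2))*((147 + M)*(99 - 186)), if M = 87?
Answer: 285012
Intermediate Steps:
(7*(-2))*((147 + M)*(99 - 186)) = (7*(-2))*((147 + 87)*(99 - 186)) = -3276*(-87) = -14*(-20358) = 285012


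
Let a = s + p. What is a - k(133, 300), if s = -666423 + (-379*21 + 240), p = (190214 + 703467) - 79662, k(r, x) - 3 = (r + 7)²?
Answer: 120274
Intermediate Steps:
k(r, x) = 3 + (7 + r)² (k(r, x) = 3 + (r + 7)² = 3 + (7 + r)²)
p = 814019 (p = 893681 - 79662 = 814019)
s = -674142 (s = -666423 + (-7959 + 240) = -666423 - 7719 = -674142)
a = 139877 (a = -674142 + 814019 = 139877)
a - k(133, 300) = 139877 - (3 + (7 + 133)²) = 139877 - (3 + 140²) = 139877 - (3 + 19600) = 139877 - 1*19603 = 139877 - 19603 = 120274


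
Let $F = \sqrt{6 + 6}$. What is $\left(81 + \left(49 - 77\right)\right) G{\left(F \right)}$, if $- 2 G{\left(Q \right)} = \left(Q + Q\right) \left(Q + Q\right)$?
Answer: $-1272$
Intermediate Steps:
$F = 2 \sqrt{3}$ ($F = \sqrt{12} = 2 \sqrt{3} \approx 3.4641$)
$G{\left(Q \right)} = - 2 Q^{2}$ ($G{\left(Q \right)} = - \frac{\left(Q + Q\right) \left(Q + Q\right)}{2} = - \frac{2 Q 2 Q}{2} = - \frac{4 Q^{2}}{2} = - 2 Q^{2}$)
$\left(81 + \left(49 - 77\right)\right) G{\left(F \right)} = \left(81 + \left(49 - 77\right)\right) \left(- 2 \left(2 \sqrt{3}\right)^{2}\right) = \left(81 + \left(49 - 77\right)\right) \left(\left(-2\right) 12\right) = \left(81 - 28\right) \left(-24\right) = 53 \left(-24\right) = -1272$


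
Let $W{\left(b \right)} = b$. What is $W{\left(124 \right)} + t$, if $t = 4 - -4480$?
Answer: $4608$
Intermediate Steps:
$t = 4484$ ($t = 4 + 4480 = 4484$)
$W{\left(124 \right)} + t = 124 + 4484 = 4608$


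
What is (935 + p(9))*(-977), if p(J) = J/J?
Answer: -914472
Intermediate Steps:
p(J) = 1
(935 + p(9))*(-977) = (935 + 1)*(-977) = 936*(-977) = -914472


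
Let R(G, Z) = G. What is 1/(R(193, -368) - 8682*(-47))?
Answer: 1/408247 ≈ 2.4495e-6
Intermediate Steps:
1/(R(193, -368) - 8682*(-47)) = 1/(193 - 8682*(-47)) = 1/(193 + 408054) = 1/408247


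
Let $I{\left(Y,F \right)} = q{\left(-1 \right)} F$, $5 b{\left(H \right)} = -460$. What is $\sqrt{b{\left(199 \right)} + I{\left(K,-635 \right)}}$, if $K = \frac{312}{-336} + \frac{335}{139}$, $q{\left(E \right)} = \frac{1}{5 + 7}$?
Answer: $\frac{i \sqrt{5217}}{6} \approx 12.038 i$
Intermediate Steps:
$q{\left(E \right)} = \frac{1}{12}$
$b{\left(H \right)} = -92$ ($b{\left(H \right)} = \frac{1}{5} \left(-460\right) = -92$)
$K = \frac{2883}{1946}$ ($K = 312 \left(- \frac{1}{336}\right) + 335 \cdot \frac{1}{139} = - \frac{13}{14} + \frac{335}{139} = \frac{2883}{1946} \approx 1.4815$)
$I{\left(Y,F \right)} = \frac{F}{12}$
$\sqrt{b{\left(199 \right)} + I{\left(K,-635 \right)}} = \sqrt{-92 + \frac{1}{12} \left(-635\right)} = \sqrt{-92 - \frac{635}{12}} = \sqrt{- \frac{1739}{12}} = \frac{i \sqrt{5217}}{6}$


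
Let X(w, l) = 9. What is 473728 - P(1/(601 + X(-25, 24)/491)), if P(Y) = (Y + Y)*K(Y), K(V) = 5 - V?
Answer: 20627066220410581/43542005000 ≈ 4.7373e+5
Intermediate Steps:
P(Y) = 2*Y*(5 - Y) (P(Y) = (Y + Y)*(5 - Y) = (2*Y)*(5 - Y) = 2*Y*(5 - Y))
473728 - P(1/(601 + X(-25, 24)/491)) = 473728 - 2*(5 - 1/(601 + 9/491))/(601 + 9/491) = 473728 - 2*(5 - 1/295100/491)/295100/491 = 473728 - 2*491*(5 - 1*491/295100)/295100 = 473728 - 2*491*(5 - 491/295100)/295100 = 473728 - 2*491*1475009/(295100*295100) = 473728 - 1*724229419/43542005000 = 473728 - 724229419/43542005000 = 20627066220410581/43542005000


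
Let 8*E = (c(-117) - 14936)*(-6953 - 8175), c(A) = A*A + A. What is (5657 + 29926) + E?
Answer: 2614907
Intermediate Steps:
c(A) = A + A**2 (c(A) = A**2 + A = A + A**2)
E = 2579324 (E = ((-117*(1 - 117) - 14936)*(-6953 - 8175))/8 = ((-117*(-116) - 14936)*(-15128))/8 = ((13572 - 14936)*(-15128))/8 = (-1364*(-15128))/8 = (1/8)*20634592 = 2579324)
(5657 + 29926) + E = (5657 + 29926) + 2579324 = 35583 + 2579324 = 2614907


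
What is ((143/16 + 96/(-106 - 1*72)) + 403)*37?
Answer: 21675747/1424 ≈ 15222.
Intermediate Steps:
((143/16 + 96/(-106 - 1*72)) + 403)*37 = ((143*(1/16) + 96/(-106 - 72)) + 403)*37 = ((143/16 + 96/(-178)) + 403)*37 = ((143/16 + 96*(-1/178)) + 403)*37 = ((143/16 - 48/89) + 403)*37 = (11959/1424 + 403)*37 = (585831/1424)*37 = 21675747/1424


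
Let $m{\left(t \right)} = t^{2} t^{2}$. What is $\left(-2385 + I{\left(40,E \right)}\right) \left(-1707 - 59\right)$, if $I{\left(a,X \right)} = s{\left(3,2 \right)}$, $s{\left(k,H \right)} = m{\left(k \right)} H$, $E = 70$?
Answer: $3925818$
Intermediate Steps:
$m{\left(t \right)} = t^{4}$
$s{\left(k,H \right)} = H k^{4}$ ($s{\left(k,H \right)} = k^{4} H = H k^{4}$)
$I{\left(a,X \right)} = 162$ ($I{\left(a,X \right)} = 2 \cdot 3^{4} = 2 \cdot 81 = 162$)
$\left(-2385 + I{\left(40,E \right)}\right) \left(-1707 - 59\right) = \left(-2385 + 162\right) \left(-1707 - 59\right) = \left(-2223\right) \left(-1766\right) = 3925818$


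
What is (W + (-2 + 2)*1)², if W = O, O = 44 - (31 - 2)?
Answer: 225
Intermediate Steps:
O = 15 (O = 44 - 1*29 = 44 - 29 = 15)
W = 15
(W + (-2 + 2)*1)² = (15 + (-2 + 2)*1)² = (15 + 0*1)² = (15 + 0)² = 15² = 225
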